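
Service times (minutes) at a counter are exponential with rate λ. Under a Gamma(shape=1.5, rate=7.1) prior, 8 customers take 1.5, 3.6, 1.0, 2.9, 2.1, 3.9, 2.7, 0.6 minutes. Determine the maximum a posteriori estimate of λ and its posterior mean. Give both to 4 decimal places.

MAP = 0.3346; posterior mean = 0.3740

Σ times = 18.3. Posterior: Gamma(shape = 1.5+8 = 9.5, rate = 7.1+18.3 = 25.4).
Mode = (α−1)/β = 8.5/25.4 = 0.3346.
Mean = α/β = 9.5/25.4 = 0.3740.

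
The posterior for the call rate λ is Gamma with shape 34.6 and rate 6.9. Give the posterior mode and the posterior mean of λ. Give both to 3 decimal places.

Mode = (α−1)/β = 33.6/6.9 = 4.870.
Mean = α/β = 34.6/6.9 = 5.014.
Mean > mode: the posterior has a right tail.

posterior mode = 4.870, posterior mean = 5.014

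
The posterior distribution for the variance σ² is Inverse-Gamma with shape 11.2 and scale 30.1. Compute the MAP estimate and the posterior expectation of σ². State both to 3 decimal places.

MAP: 2.467. Posterior mean: 2.951.

Mode = β/(α+1) = 30.1/12.2 = 2.467.
Mean = β/(α−1) = 30.1/10.2 = 2.951.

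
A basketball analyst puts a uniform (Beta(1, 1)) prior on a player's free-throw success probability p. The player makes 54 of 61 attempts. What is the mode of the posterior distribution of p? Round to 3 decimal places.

Posterior: Beta(1+54, 1+7) = Beta(55, 8).
Mode = (55−1)/(55+8−2) = 54/61 = 0.885.
Mean = 55/(55+8) = 55/63 = 0.873.
This is the posterior mode — the MAP estimate.

0.885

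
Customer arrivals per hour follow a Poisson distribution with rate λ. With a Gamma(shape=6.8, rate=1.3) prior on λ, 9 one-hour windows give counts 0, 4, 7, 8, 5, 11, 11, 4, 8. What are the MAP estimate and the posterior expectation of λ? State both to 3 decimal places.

MAP: 6.194. Posterior mean: 6.291.

Σ counts = 58. Posterior: Gamma(shape = 6.8+58 = 64.8, rate = 1.3+9 = 10.3).
Mode = (α−1)/β = 63.8/10.3 = 6.194.
Mean = α/β = 64.8/10.3 = 6.291.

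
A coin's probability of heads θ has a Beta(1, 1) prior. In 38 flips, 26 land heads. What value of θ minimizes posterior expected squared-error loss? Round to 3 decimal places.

0.675

Posterior: Beta(1+26, 1+12) = Beta(27, 13).
Mode = (27−1)/(27+13−2) = 26/38 = 0.684.
With a flat prior the MAP equals the MLE, 26/38.
Mean = 27/(27+13) = 27/40 = 0.675.
Squared-error loss ⇒ the optimal estimator is the posterior mean.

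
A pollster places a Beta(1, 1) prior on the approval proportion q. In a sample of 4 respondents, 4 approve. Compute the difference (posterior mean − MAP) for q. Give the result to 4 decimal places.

Posterior: Beta(1+4, 1+0) = Beta(5, 1).
Since β = 1 ≤ 1 and α > 1, the Beta density is monotone increasing on [0,1]; the mode is at 1.
Mean = 5/(5+1) = 0.8333.
Difference = 0.8333 − 1.0000 = -0.1667.
Left-skewed posterior ⇒ mean < mode.

-0.1667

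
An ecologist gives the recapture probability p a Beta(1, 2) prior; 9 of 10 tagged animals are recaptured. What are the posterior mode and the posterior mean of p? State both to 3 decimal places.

MAP = 0.818, posterior mean = 0.769

Posterior: Beta(1+9, 2+1) = Beta(10, 3).
Mode = (10−1)/(10+3−2) = 9/11 = 0.818.
Mean = 10/(10+3) = 10/13 = 0.769.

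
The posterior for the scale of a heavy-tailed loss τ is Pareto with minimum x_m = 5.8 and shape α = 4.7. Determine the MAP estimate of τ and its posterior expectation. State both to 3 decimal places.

The Pareto density is strictly decreasing on [x_m, ∞), so the mode is x_m = 5.800.
Mean = α·x_m/(α−1) = 4.7·5.8/3.7 = 7.368.
Right-skewed posterior ⇒ mode < mean.

MAP = 5.800; posterior mean = 7.368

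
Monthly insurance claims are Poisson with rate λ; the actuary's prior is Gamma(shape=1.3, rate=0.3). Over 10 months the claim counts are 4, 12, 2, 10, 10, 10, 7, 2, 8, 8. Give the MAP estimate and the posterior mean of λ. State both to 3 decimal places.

MAP: 7.117. Posterior mean: 7.214.

Σ counts = 73. Posterior: Gamma(shape = 1.3+73 = 74.3, rate = 0.3+10 = 10.3).
Mode = (α−1)/β = 73.3/10.3 = 7.117.
Mean = α/β = 74.3/10.3 = 7.214.
The posterior is right-skewed, so the mean exceeds the mode.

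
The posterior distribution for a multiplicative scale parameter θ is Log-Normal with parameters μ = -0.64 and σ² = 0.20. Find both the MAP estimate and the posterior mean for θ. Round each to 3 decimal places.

MAP estimate = 0.432, posterior mean = 0.583

Mode = exp(μ − σ²) = exp(-0.84) = 0.432.
Mean = exp(μ + σ²/2) = exp(-0.540) = 0.583.
Right-skewed posterior ⇒ mode < mean.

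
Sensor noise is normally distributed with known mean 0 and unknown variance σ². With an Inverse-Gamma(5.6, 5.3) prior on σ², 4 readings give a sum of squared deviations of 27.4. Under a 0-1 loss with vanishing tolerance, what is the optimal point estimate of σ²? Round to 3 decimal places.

Posterior: Inverse-Gamma(shape = 5.6+4/2 = 7.6, scale = 5.3+27.4/2 = 19.0).
Mode = β/(α+1) = 19.0/8.6 = 2.209.
Mean = β/(α−1) = 19.0/6.6 = 2.879.
This is the posterior mode — the MAP estimate.

2.209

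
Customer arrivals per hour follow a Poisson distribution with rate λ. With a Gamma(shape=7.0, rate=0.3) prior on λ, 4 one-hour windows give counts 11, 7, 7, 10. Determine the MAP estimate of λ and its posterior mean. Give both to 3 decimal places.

Σ counts = 35. Posterior: Gamma(shape = 7.0+35 = 42.0, rate = 0.3+4 = 4.3).
Mode = (α−1)/β = 41.0/4.3 = 9.535.
Mean = α/β = 42.0/4.3 = 9.767.
The posterior is right-skewed, so the mean exceeds the mode.

MAP = 9.535; posterior mean = 9.767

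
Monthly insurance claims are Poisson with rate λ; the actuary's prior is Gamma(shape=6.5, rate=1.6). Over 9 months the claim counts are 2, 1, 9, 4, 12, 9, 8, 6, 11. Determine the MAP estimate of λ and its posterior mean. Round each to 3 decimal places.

Σ counts = 62. Posterior: Gamma(shape = 6.5+62 = 68.5, rate = 1.6+9 = 10.6).
Mode = (α−1)/β = 67.5/10.6 = 6.368.
Mean = α/β = 68.5/10.6 = 6.462.

MAP = 6.368; posterior mean = 6.462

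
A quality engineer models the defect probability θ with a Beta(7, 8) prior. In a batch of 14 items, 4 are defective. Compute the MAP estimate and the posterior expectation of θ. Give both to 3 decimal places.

θ_MAP = 0.370, E[θ|data] = 0.379

Posterior: Beta(7+4, 8+10) = Beta(11, 18).
Mode = (11−1)/(11+18−2) = 10/27 = 0.370.
Mean = 11/(11+18) = 11/29 = 0.379.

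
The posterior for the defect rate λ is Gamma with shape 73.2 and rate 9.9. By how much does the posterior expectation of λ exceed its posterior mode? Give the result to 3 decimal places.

0.101

Mode = (α−1)/β = 72.2/9.9 = 7.293.
Mean = α/β = 73.2/9.9 = 7.394.
Difference = 7.394 − 7.293 = 0.101.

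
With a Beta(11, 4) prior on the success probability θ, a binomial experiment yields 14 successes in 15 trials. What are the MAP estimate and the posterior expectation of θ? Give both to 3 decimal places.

MAP = 0.857; posterior mean = 0.833

Posterior: Beta(11+14, 4+1) = Beta(25, 5).
Mode = (25−1)/(25+5−2) = 24/28 = 0.857.
Mean = 25/(25+5) = 25/30 = 0.833.
The mean is pulled below the mode by the posterior's left skew.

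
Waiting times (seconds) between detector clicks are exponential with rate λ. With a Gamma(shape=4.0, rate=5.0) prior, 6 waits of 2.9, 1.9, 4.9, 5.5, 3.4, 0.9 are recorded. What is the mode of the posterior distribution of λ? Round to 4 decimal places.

0.3673

Σ times = 19.5. Posterior: Gamma(shape = 4.0+6 = 10.0, rate = 5.0+19.5 = 24.5).
Mode = (α−1)/β = 9.0/24.5 = 0.3673.
Mean = α/β = 10.0/24.5 = 0.4082.
This is the posterior mode — the MAP estimate.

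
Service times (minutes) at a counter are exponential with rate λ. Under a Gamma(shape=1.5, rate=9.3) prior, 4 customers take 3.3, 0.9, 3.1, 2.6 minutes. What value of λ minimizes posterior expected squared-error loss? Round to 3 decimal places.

Σ times = 9.9. Posterior: Gamma(shape = 1.5+4 = 5.5, rate = 9.3+9.9 = 19.2).
Mode = (α−1)/β = 4.5/19.2 = 0.234.
Mean = α/β = 5.5/19.2 = 0.286.
Squared-error loss ⇒ the optimal estimator is the posterior mean.

0.286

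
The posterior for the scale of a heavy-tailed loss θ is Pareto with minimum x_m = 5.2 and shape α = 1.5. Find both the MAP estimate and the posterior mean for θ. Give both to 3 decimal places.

The Pareto density is strictly decreasing on [x_m, ∞), so the mode is x_m = 5.200.
Mean = α·x_m/(α−1) = 1.5·5.2/0.5 = 15.600.

MAP estimate = 5.200, posterior mean = 15.600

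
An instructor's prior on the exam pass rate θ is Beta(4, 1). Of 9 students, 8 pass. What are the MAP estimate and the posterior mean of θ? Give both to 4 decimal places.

θ_MAP = 0.9167, E[θ|data] = 0.8571

Posterior: Beta(4+8, 1+1) = Beta(12, 2).
Mode = (12−1)/(12+2−2) = 11/12 = 0.9167.
Mean = 12/(12+2) = 12/14 = 0.8571.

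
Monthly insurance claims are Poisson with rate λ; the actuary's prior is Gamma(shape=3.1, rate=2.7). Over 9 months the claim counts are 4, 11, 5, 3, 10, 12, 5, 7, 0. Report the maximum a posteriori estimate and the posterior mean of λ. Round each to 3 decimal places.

MAP: 5.051. Posterior mean: 5.137.

Σ counts = 57. Posterior: Gamma(shape = 3.1+57 = 60.1, rate = 2.7+9 = 11.7).
Mode = (α−1)/β = 59.1/11.7 = 5.051.
Mean = α/β = 60.1/11.7 = 5.137.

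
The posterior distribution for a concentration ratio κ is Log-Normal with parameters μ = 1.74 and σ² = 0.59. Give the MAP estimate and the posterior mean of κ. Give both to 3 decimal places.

MAP = 3.158, posterior mean = 7.652

Mode = exp(μ − σ²) = exp(1.15) = 3.158.
Mean = exp(μ + σ²/2) = exp(2.035) = 7.652.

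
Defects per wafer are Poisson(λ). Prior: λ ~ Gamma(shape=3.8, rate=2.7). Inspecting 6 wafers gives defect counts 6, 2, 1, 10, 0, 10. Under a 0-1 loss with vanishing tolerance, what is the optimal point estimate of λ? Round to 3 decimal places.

Σ counts = 29. Posterior: Gamma(shape = 3.8+29 = 32.8, rate = 2.7+6 = 8.7).
Mode = (α−1)/β = 31.8/8.7 = 3.655.
Mean = α/β = 32.8/8.7 = 3.770.
This is the posterior mode — the MAP estimate.

3.655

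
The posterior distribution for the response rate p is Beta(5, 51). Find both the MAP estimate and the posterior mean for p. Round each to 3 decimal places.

p_MAP = 0.074, E[p|data] = 0.089

Mode = (5−1)/(5+51−2) = 4/54 = 0.074.
Mean = 5/(5+51) = 5/56 = 0.089.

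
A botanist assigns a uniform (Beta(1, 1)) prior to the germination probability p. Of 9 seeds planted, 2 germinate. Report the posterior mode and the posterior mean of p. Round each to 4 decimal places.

Posterior: Beta(1+2, 1+7) = Beta(3, 8).
Mode = (3−1)/(3+8−2) = 2/9 = 0.2222.
With a flat prior the MAP equals the MLE, 2/9.
Mean = 3/(3+8) = 3/11 = 0.2727.

p_MAP = 0.2222, E[p|data] = 0.2727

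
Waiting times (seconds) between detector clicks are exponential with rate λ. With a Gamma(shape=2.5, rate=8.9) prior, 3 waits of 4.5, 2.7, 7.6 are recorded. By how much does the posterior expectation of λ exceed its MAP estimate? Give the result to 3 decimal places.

0.042

Σ times = 14.8. Posterior: Gamma(shape = 2.5+3 = 5.5, rate = 8.9+14.8 = 23.7).
Mode = (α−1)/β = 4.5/23.7 = 0.190.
Mean = α/β = 5.5/23.7 = 0.232.
Difference = 0.232 − 0.190 = 0.042.
The mean is pulled above the mode by the posterior's right skew.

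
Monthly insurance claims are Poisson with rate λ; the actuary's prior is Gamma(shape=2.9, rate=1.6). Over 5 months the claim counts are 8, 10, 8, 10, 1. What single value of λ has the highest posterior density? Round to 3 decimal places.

Σ counts = 37. Posterior: Gamma(shape = 2.9+37 = 39.9, rate = 1.6+5 = 6.6).
Mode = (α−1)/β = 38.9/6.6 = 5.894.
Mean = α/β = 39.9/6.6 = 6.045.
This is the posterior mode — the MAP estimate.

5.894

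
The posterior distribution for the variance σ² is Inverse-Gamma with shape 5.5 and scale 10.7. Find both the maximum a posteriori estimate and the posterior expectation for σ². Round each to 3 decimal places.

Mode = β/(α+1) = 10.7/6.5 = 1.646.
Mean = β/(α−1) = 10.7/4.5 = 2.378.

maximum a posteriori estimate = 1.646, posterior expectation = 2.378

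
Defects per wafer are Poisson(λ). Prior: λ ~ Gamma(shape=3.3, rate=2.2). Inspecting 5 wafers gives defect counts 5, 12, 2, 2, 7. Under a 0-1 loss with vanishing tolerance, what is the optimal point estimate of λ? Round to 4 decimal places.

Σ counts = 28. Posterior: Gamma(shape = 3.3+28 = 31.3, rate = 2.2+5 = 7.2).
Mode = (α−1)/β = 30.3/7.2 = 4.2083.
Mean = α/β = 31.3/7.2 = 4.3472.
This is the posterior mode — the MAP estimate.

4.2083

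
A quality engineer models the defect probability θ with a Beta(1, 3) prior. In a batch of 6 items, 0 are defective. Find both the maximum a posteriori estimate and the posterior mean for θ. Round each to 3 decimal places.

MAP = 0.000, posterior mean = 0.100

Posterior: Beta(1+0, 3+6) = Beta(1, 9).
Since α = 1 ≤ 1 and β > 1, the Beta density is monotone decreasing on [0,1]; the mode is at 0.
Mean = 1/(1+9) = 0.100.
The mean is pulled above the mode by the posterior's right skew.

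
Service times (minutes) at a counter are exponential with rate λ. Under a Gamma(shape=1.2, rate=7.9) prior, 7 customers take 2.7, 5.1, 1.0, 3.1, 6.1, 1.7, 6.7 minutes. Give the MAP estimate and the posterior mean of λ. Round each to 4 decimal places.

MAP estimate = 0.2099, posterior mean = 0.2391

Σ times = 26.4. Posterior: Gamma(shape = 1.2+7 = 8.2, rate = 7.9+26.4 = 34.3).
Mode = (α−1)/β = 7.2/34.3 = 0.2099.
Mean = α/β = 8.2/34.3 = 0.2391.
Right-skewed posterior ⇒ mode < mean.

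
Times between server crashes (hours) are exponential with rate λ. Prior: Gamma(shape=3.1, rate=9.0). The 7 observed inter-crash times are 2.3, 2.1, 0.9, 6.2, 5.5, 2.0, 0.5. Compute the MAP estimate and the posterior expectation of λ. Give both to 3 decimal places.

MAP = 0.319, posterior mean = 0.354

Σ times = 19.5. Posterior: Gamma(shape = 3.1+7 = 10.1, rate = 9.0+19.5 = 28.5).
Mode = (α−1)/β = 9.1/28.5 = 0.319.
Mean = α/β = 10.1/28.5 = 0.354.
Mean > mode: the posterior has a right tail.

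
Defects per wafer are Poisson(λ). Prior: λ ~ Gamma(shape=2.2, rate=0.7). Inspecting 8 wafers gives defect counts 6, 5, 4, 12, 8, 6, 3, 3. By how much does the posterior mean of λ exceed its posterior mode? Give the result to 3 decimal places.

Σ counts = 47. Posterior: Gamma(shape = 2.2+47 = 49.2, rate = 0.7+8 = 8.7).
Mode = (α−1)/β = 48.2/8.7 = 5.540.
Mean = α/β = 49.2/8.7 = 5.655.
Difference = 5.655 − 5.540 = 0.115.
Right-skewed posterior ⇒ mode < mean.

0.115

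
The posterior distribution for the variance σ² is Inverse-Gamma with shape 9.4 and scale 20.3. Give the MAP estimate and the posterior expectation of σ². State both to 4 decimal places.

MAP = 1.9519; posterior mean = 2.4167

Mode = β/(α+1) = 20.3/10.4 = 1.9519.
Mean = β/(α−1) = 20.3/8.4 = 2.4167.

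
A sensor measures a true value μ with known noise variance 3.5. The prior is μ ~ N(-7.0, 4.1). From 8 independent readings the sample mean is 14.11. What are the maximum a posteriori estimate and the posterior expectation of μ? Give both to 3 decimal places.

Posterior for μ is Normal. Precision-weighted mean: (1/4.1·-7.0 + 8/3.5·14.11) / (1/4.1 + 8/3.5) = 12.075.
A Normal posterior is symmetric, so mode = mean.

MAP = 12.075, posterior mean = 12.075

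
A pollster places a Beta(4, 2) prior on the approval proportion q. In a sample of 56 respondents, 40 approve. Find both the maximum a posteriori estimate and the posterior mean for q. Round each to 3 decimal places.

q_MAP = 0.717, E[q|data] = 0.710

Posterior: Beta(4+40, 2+16) = Beta(44, 18).
Mode = (44−1)/(44+18−2) = 43/60 = 0.717.
Mean = 44/(44+18) = 44/62 = 0.710.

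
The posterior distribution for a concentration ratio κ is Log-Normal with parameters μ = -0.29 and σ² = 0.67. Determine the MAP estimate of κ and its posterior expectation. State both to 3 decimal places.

Mode = exp(μ − σ²) = exp(-0.96) = 0.383.
Mean = exp(μ + σ²/2) = exp(0.045) = 1.046.

MAP: 0.383. Posterior mean: 1.046.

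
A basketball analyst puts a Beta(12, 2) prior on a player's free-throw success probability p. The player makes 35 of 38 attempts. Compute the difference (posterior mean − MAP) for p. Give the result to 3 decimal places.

Posterior: Beta(12+35, 2+3) = Beta(47, 5).
Mode = (47−1)/(47+5−2) = 46/50 = 0.920.
Mean = 47/(47+5) = 47/52 = 0.904.
Difference = 0.904 − 0.920 = -0.016.

-0.016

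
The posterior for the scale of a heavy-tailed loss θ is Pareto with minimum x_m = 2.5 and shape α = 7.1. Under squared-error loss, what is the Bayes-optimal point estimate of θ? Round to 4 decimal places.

2.9098

The Pareto density is strictly decreasing on [x_m, ∞), so the mode is x_m = 2.5000.
Mean = α·x_m/(α−1) = 7.1·2.5/6.1 = 2.9098.
Squared-error loss ⇒ the optimal estimator is the posterior mean.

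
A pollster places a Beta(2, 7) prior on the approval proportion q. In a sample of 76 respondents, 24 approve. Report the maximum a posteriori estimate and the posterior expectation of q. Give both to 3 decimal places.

Posterior: Beta(2+24, 7+52) = Beta(26, 59).
Mode = (26−1)/(26+59−2) = 25/83 = 0.301.
Mean = 26/(26+59) = 26/85 = 0.306.

q_MAP = 0.301, E[q|data] = 0.306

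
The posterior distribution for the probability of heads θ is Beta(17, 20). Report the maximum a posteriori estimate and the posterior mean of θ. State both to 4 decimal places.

MAP = 0.4571; posterior mean = 0.4595

Mode = (17−1)/(17+20−2) = 16/35 = 0.4571.
Mean = 17/(17+20) = 17/37 = 0.4595.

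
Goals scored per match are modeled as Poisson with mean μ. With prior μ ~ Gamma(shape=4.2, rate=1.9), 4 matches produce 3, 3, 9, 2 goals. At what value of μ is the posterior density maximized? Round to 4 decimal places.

Σ counts = 17. Posterior: Gamma(shape = 4.2+17 = 21.2, rate = 1.9+4 = 5.9).
Mode = (α−1)/β = 20.2/5.9 = 3.4237.
Mean = α/β = 21.2/5.9 = 3.5932.
This is the posterior mode — the MAP estimate.

3.4237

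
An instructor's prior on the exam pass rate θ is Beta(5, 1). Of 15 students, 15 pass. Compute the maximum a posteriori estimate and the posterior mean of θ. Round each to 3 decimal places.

MAP: 1.000. Posterior mean: 0.952.

Posterior: Beta(5+15, 1+0) = Beta(20, 1).
Since β = 1 ≤ 1 and α > 1, the Beta density is monotone increasing on [0,1]; the mode is at 1.
Mean = 20/(20+1) = 0.952.
Left-skewed posterior ⇒ mean < mode.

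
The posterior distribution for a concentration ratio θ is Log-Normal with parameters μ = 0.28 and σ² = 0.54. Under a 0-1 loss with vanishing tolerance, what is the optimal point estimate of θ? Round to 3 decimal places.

0.771

Mode = exp(μ − σ²) = exp(-0.26) = 0.771.
Mean = exp(μ + σ²/2) = exp(0.550) = 1.733.
This is the posterior mode — the MAP estimate.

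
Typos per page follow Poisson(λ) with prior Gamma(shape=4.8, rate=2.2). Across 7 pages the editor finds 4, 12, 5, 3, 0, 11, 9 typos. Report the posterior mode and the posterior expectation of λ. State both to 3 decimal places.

Σ counts = 44. Posterior: Gamma(shape = 4.8+44 = 48.8, rate = 2.2+7 = 9.2).
Mode = (α−1)/β = 47.8/9.2 = 5.196.
Mean = α/β = 48.8/9.2 = 5.304.

MAP: 5.196. Posterior mean: 5.304.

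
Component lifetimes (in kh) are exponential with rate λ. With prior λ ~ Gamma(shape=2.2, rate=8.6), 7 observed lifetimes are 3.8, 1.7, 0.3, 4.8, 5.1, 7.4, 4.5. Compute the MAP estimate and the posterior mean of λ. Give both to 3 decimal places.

Σ times = 27.6. Posterior: Gamma(shape = 2.2+7 = 9.2, rate = 8.6+27.6 = 36.2).
Mode = (α−1)/β = 8.2/36.2 = 0.227.
Mean = α/β = 9.2/36.2 = 0.254.
Right-skewed posterior ⇒ mode < mean.

MAP = 0.227, posterior mean = 0.254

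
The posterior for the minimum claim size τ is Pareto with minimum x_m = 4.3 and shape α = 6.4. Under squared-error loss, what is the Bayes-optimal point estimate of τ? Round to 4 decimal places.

5.0963

The Pareto density is strictly decreasing on [x_m, ∞), so the mode is x_m = 4.3000.
Mean = α·x_m/(α−1) = 6.4·4.3/5.4 = 5.0963.
Squared-error loss ⇒ the optimal estimator is the posterior mean.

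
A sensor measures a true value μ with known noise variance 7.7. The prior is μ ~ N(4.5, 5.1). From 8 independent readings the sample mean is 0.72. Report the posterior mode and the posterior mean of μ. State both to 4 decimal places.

MAP: 1.3201. Posterior mean: 1.3201.

Posterior for μ is Normal. Precision-weighted mean: (1/5.1·4.5 + 8/7.7·0.72) / (1/5.1 + 8/7.7) = 1.3201.
A Normal posterior is symmetric, so mode = mean.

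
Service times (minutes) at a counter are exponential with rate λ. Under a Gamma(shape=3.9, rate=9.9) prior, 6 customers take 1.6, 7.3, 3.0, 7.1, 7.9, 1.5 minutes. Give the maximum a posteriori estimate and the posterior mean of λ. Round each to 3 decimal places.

Σ times = 28.4. Posterior: Gamma(shape = 3.9+6 = 9.9, rate = 9.9+28.4 = 38.3).
Mode = (α−1)/β = 8.9/38.3 = 0.232.
Mean = α/β = 9.9/38.3 = 0.258.
The posterior is right-skewed, so the mean exceeds the mode.

maximum a posteriori estimate = 0.232, posterior mean = 0.258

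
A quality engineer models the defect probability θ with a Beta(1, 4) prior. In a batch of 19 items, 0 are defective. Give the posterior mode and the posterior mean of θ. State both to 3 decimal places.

θ_MAP = 0.000, E[θ|data] = 0.042

Posterior: Beta(1+0, 4+19) = Beta(1, 23).
Since α = 1 ≤ 1 and β > 1, the Beta density is monotone decreasing on [0,1]; the mode is at 0.
Mean = 1/(1+23) = 0.042.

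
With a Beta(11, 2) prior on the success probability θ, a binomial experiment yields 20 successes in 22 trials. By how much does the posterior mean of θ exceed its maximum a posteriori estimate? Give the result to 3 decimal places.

-0.023

Posterior: Beta(11+20, 2+2) = Beta(31, 4).
Mode = (31−1)/(31+4−2) = 30/33 = 0.909.
Mean = 31/(31+4) = 31/35 = 0.886.
Difference = 0.886 − 0.909 = -0.023.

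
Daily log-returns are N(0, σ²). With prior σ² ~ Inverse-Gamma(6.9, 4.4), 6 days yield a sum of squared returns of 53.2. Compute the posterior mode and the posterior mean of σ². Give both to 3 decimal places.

Posterior: Inverse-Gamma(shape = 6.9+6/2 = 9.9, scale = 4.4+53.2/2 = 31.0).
Mode = β/(α+1) = 31.0/10.9 = 2.844.
Mean = β/(α−1) = 31.0/8.9 = 3.483.
The mean is pulled above the mode by the posterior's right skew.

MAP = 2.844; posterior mean = 3.483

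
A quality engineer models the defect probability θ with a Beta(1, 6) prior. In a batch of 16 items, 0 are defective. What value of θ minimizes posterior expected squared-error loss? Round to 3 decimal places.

Posterior: Beta(1+0, 6+16) = Beta(1, 22).
Since α = 1 ≤ 1 and β > 1, the Beta density is monotone decreasing on [0,1]; the mode is at 0.
Mean = 1/(1+22) = 0.043.
Squared-error loss ⇒ the optimal estimator is the posterior mean.

0.043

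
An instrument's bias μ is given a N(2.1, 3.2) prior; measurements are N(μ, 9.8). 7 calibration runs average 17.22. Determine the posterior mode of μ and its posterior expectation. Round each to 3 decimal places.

μ_MAP = 12.618, E[μ|data] = 12.618

Posterior for μ is Normal. Precision-weighted mean: (1/3.2·2.1 + 7/9.8·17.22) / (1/3.2 + 7/9.8) = 12.618.
A Normal posterior is symmetric, so mode = mean.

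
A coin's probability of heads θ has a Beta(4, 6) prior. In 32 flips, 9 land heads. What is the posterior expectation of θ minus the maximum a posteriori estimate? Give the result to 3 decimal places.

Posterior: Beta(4+9, 6+23) = Beta(13, 29).
Mode = (13−1)/(13+29−2) = 12/40 = 0.300.
Mean = 13/(13+29) = 13/42 = 0.310.
Difference = 0.310 − 0.300 = 0.010.

0.010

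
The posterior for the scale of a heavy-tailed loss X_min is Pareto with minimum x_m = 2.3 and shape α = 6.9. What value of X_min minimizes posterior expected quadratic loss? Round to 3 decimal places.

2.690

The Pareto density is strictly decreasing on [x_m, ∞), so the mode is x_m = 2.300.
Mean = α·x_m/(α−1) = 6.9·2.3/5.9 = 2.690.
Quadratic loss ⇒ the optimal estimator is the posterior mean.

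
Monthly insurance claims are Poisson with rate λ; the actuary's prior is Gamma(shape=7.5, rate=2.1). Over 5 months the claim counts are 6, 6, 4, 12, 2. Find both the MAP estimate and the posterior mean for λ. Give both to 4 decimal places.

Σ counts = 30. Posterior: Gamma(shape = 7.5+30 = 37.5, rate = 2.1+5 = 7.1).
Mode = (α−1)/β = 36.5/7.1 = 5.1408.
Mean = α/β = 37.5/7.1 = 5.2817.

λ_MAP = 5.1408, E[λ|data] = 5.2817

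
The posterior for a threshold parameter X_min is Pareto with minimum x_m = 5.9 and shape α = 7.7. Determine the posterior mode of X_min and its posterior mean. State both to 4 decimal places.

MAP: 5.9000. Posterior mean: 6.7806.

The Pareto density is strictly decreasing on [x_m, ∞), so the mode is x_m = 5.9000.
Mean = α·x_m/(α−1) = 7.7·5.9/6.7 = 6.7806.
Mean > mode: the posterior has a right tail.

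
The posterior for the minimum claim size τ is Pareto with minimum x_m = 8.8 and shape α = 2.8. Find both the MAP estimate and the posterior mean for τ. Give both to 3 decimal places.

MAP = 8.800; posterior mean = 13.689

The Pareto density is strictly decreasing on [x_m, ∞), so the mode is x_m = 8.800.
Mean = α·x_m/(α−1) = 2.8·8.8/1.8 = 13.689.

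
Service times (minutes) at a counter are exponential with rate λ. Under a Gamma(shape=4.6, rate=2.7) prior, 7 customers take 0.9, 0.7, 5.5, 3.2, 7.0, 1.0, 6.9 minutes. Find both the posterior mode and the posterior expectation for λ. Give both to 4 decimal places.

λ_MAP = 0.3799, E[λ|data] = 0.4158

Σ times = 25.2. Posterior: Gamma(shape = 4.6+7 = 11.6, rate = 2.7+25.2 = 27.9).
Mode = (α−1)/β = 10.6/27.9 = 0.3799.
Mean = α/β = 11.6/27.9 = 0.4158.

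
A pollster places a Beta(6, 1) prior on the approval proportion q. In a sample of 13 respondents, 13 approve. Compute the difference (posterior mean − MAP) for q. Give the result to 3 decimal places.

-0.050

Posterior: Beta(6+13, 1+0) = Beta(19, 1).
Since β = 1 ≤ 1 and α > 1, the Beta density is monotone increasing on [0,1]; the mode is at 1.
Mean = 19/(19+1) = 0.950.
Difference = 0.950 − 1.000 = -0.050.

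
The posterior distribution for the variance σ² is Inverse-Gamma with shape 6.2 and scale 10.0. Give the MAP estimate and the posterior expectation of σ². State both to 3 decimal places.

Mode = β/(α+1) = 10.0/7.2 = 1.389.
Mean = β/(α−1) = 10.0/5.2 = 1.923.

σ²_MAP = 1.389, E[σ²|data] = 1.923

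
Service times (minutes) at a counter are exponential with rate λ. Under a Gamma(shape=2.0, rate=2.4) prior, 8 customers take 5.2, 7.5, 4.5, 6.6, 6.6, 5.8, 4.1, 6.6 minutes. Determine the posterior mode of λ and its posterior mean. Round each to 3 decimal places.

MAP = 0.183, posterior mean = 0.203

Σ times = 46.9. Posterior: Gamma(shape = 2.0+8 = 10.0, rate = 2.4+46.9 = 49.3).
Mode = (α−1)/β = 9.0/49.3 = 0.183.
Mean = α/β = 10.0/49.3 = 0.203.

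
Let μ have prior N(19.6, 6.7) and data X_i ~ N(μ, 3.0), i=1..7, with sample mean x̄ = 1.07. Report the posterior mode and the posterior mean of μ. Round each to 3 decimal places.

Posterior for μ is Normal. Precision-weighted mean: (1/6.7·19.6 + 7/3.0·1.07) / (1/6.7 + 7/3.0) = 2.184.
A Normal posterior is symmetric, so mode = mean.

posterior mode = 2.184, posterior mean = 2.184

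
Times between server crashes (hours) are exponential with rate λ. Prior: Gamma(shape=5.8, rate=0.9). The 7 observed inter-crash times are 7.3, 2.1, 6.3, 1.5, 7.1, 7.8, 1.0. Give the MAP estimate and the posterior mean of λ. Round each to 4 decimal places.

λ_MAP = 0.3471, E[λ|data] = 0.3765

Σ times = 33.1. Posterior: Gamma(shape = 5.8+7 = 12.8, rate = 0.9+33.1 = 34.0).
Mode = (α−1)/β = 11.8/34.0 = 0.3471.
Mean = α/β = 12.8/34.0 = 0.3765.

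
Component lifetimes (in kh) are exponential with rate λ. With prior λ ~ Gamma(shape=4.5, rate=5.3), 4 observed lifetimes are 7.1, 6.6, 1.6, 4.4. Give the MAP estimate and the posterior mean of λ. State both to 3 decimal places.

Σ times = 19.7. Posterior: Gamma(shape = 4.5+4 = 8.5, rate = 5.3+19.7 = 25.0).
Mode = (α−1)/β = 7.5/25.0 = 0.300.
Mean = α/β = 8.5/25.0 = 0.340.

λ_MAP = 0.300, E[λ|data] = 0.340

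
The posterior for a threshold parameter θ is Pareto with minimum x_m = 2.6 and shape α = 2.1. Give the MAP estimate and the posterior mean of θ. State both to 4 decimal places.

The Pareto density is strictly decreasing on [x_m, ∞), so the mode is x_m = 2.6000.
Mean = α·x_m/(α−1) = 2.1·2.6/1.1 = 4.9636.
The mean is pulled above the mode by the posterior's right skew.

MAP = 2.6000, posterior mean = 4.9636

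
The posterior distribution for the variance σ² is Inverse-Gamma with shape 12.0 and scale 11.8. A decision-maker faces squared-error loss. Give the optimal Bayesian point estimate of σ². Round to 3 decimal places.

Mode = β/(α+1) = 11.8/13.0 = 0.908.
Mean = β/(α−1) = 11.8/11.0 = 1.073.
Squared-error loss ⇒ the optimal estimator is the posterior mean.

1.073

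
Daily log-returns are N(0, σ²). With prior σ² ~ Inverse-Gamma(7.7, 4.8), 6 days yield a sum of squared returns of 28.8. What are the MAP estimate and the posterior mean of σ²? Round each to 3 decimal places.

MAP = 1.641, posterior mean = 1.979

Posterior: Inverse-Gamma(shape = 7.7+6/2 = 10.7, scale = 4.8+28.8/2 = 19.2).
Mode = β/(α+1) = 19.2/11.7 = 1.641.
Mean = β/(α−1) = 19.2/9.7 = 1.979.
The posterior is right-skewed, so the mean exceeds the mode.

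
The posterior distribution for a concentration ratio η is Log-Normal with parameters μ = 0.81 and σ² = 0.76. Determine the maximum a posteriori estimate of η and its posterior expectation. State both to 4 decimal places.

η_MAP = 1.0513, E[η|data] = 3.2871

Mode = exp(μ − σ²) = exp(0.05) = 1.0513.
Mean = exp(μ + σ²/2) = exp(1.190) = 3.2871.
Mean > mode: the posterior has a right tail.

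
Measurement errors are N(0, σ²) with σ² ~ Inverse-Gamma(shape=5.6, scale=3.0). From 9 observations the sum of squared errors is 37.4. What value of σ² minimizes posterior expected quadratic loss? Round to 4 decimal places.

2.3846

Posterior: Inverse-Gamma(shape = 5.6+9/2 = 10.1, scale = 3.0+37.4/2 = 21.7).
Mode = β/(α+1) = 21.7/11.1 = 1.9550.
Mean = β/(α−1) = 21.7/9.1 = 2.3846.
Quadratic loss ⇒ the optimal estimator is the posterior mean.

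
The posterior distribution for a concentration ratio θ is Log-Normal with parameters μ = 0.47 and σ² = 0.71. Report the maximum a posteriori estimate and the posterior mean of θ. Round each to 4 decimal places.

Mode = exp(μ − σ²) = exp(-0.24) = 0.7866.
Mean = exp(μ + σ²/2) = exp(0.825) = 2.2819.

θ_MAP = 0.7866, E[θ|data] = 2.2819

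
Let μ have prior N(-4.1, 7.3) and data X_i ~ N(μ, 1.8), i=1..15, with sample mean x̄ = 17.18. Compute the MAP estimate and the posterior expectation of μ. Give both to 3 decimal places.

Posterior for μ is Normal. Precision-weighted mean: (1/7.3·-4.1 + 15/1.8·17.18) / (1/7.3 + 15/1.8) = 16.836.
A Normal posterior is symmetric, so mode = mean.

MAP = 16.836; posterior mean = 16.836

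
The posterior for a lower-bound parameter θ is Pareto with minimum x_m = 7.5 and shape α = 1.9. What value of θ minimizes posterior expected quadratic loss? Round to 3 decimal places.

The Pareto density is strictly decreasing on [x_m, ∞), so the mode is x_m = 7.500.
Mean = α·x_m/(α−1) = 1.9·7.5/0.9 = 15.833.
Quadratic loss ⇒ the optimal estimator is the posterior mean.

15.833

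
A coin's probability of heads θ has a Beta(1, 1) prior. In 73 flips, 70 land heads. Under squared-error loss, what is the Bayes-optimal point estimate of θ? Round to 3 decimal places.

Posterior: Beta(1+70, 1+3) = Beta(71, 4).
Mode = (71−1)/(71+4−2) = 70/73 = 0.959.
With a flat prior the MAP equals the MLE, 70/73.
Mean = 71/(71+4) = 71/75 = 0.947.
Squared-error loss ⇒ the optimal estimator is the posterior mean.

0.947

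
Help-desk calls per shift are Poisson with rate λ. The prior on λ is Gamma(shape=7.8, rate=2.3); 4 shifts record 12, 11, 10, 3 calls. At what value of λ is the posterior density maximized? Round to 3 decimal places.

Σ counts = 36. Posterior: Gamma(shape = 7.8+36 = 43.8, rate = 2.3+4 = 6.3).
Mode = (α−1)/β = 42.8/6.3 = 6.794.
Mean = α/β = 43.8/6.3 = 6.952.
This is the posterior mode — the MAP estimate.

6.794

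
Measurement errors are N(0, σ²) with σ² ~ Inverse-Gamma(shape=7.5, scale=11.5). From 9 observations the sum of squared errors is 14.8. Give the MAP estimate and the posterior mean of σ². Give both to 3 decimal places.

MAP: 1.454. Posterior mean: 1.718.

Posterior: Inverse-Gamma(shape = 7.5+9/2 = 12.0, scale = 11.5+14.8/2 = 18.9).
Mode = β/(α+1) = 18.9/13.0 = 1.454.
Mean = β/(α−1) = 18.9/11.0 = 1.718.
Mean > mode: the posterior has a right tail.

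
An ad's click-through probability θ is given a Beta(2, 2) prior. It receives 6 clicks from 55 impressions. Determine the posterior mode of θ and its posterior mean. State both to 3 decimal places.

Posterior: Beta(2+6, 2+49) = Beta(8, 51).
Mode = (8−1)/(8+51−2) = 7/57 = 0.123.
Mean = 8/(8+51) = 8/59 = 0.136.
The posterior is right-skewed, so the mean exceeds the mode.

posterior mode = 0.123, posterior mean = 0.136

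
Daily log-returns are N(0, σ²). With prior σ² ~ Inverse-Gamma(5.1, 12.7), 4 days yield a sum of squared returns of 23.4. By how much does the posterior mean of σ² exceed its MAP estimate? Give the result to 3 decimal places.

0.988

Posterior: Inverse-Gamma(shape = 5.1+4/2 = 7.1, scale = 12.7+23.4/2 = 24.4).
Mode = β/(α+1) = 24.4/8.1 = 3.012.
Mean = β/(α−1) = 24.4/6.1 = 4.000.
Difference = 4.000 − 3.012 = 0.988.
Right-skewed posterior ⇒ mode < mean.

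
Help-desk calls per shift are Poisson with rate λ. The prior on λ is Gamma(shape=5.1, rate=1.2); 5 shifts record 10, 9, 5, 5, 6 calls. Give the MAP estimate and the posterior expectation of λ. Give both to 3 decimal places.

Σ counts = 35. Posterior: Gamma(shape = 5.1+35 = 40.1, rate = 1.2+5 = 6.2).
Mode = (α−1)/β = 39.1/6.2 = 6.306.
Mean = α/β = 40.1/6.2 = 6.468.
The mean is pulled above the mode by the posterior's right skew.

MAP: 6.306. Posterior mean: 6.468.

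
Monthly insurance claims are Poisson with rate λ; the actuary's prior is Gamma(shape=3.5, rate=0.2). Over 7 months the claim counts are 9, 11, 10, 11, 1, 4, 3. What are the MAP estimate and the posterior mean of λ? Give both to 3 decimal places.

Σ counts = 49. Posterior: Gamma(shape = 3.5+49 = 52.5, rate = 0.2+7 = 7.2).
Mode = (α−1)/β = 51.5/7.2 = 7.153.
Mean = α/β = 52.5/7.2 = 7.292.

λ_MAP = 7.153, E[λ|data] = 7.292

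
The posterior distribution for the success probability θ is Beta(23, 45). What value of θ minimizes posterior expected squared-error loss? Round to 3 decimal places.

0.338

Mode = (23−1)/(23+45−2) = 22/66 = 0.333.
Mean = 23/(23+45) = 23/68 = 0.338.
Squared-error loss ⇒ the optimal estimator is the posterior mean.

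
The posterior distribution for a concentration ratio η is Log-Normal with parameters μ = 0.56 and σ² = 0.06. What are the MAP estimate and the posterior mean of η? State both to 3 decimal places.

Mode = exp(μ − σ²) = exp(0.50) = 1.649.
Mean = exp(μ + σ²/2) = exp(0.590) = 1.804.
The posterior is right-skewed, so the mean exceeds the mode.

MAP estimate = 1.649, posterior mean = 1.804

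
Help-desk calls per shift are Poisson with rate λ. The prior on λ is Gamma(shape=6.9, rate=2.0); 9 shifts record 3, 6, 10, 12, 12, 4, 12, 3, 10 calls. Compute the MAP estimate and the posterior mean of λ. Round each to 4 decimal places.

Σ counts = 72. Posterior: Gamma(shape = 6.9+72 = 78.9, rate = 2.0+9 = 11.0).
Mode = (α−1)/β = 77.9/11.0 = 7.0818.
Mean = α/β = 78.9/11.0 = 7.1727.

MAP = 7.0818, posterior mean = 7.1727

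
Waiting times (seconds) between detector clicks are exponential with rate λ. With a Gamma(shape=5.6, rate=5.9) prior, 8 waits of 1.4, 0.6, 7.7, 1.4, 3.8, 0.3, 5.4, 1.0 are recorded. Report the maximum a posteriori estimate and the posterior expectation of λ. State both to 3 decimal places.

Σ times = 21.6. Posterior: Gamma(shape = 5.6+8 = 13.6, rate = 5.9+21.6 = 27.5).
Mode = (α−1)/β = 12.6/27.5 = 0.458.
Mean = α/β = 13.6/27.5 = 0.495.
The mean is pulled above the mode by the posterior's right skew.

λ_MAP = 0.458, E[λ|data] = 0.495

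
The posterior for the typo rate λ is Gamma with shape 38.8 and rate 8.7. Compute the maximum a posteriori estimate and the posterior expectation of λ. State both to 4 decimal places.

maximum a posteriori estimate = 4.3448, posterior expectation = 4.4598

Mode = (α−1)/β = 37.8/8.7 = 4.3448.
Mean = α/β = 38.8/8.7 = 4.4598.
The mean is pulled above the mode by the posterior's right skew.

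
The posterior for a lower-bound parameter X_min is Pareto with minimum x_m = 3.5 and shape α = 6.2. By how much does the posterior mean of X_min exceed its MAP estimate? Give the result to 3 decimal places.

0.673

The Pareto density is strictly decreasing on [x_m, ∞), so the mode is x_m = 3.500.
Mean = α·x_m/(α−1) = 6.2·3.5/5.2 = 4.173.
Difference = 4.173 − 3.500 = 0.673.
The posterior is right-skewed, so the mean exceeds the mode.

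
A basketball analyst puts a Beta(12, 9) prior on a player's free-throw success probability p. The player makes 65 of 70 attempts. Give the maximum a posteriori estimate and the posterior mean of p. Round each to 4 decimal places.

MAP = 0.8539; posterior mean = 0.8462

Posterior: Beta(12+65, 9+5) = Beta(77, 14).
Mode = (77−1)/(77+14−2) = 76/89 = 0.8539.
Mean = 77/(77+14) = 77/91 = 0.8462.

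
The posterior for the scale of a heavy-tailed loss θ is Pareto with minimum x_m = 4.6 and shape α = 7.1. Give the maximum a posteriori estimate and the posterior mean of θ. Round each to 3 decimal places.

The Pareto density is strictly decreasing on [x_m, ∞), so the mode is x_m = 4.600.
Mean = α·x_m/(α−1) = 7.1·4.6/6.1 = 5.354.

maximum a posteriori estimate = 4.600, posterior mean = 5.354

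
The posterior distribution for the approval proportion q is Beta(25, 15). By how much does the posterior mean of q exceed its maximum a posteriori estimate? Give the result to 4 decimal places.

-0.0066

Mode = (25−1)/(25+15−2) = 24/38 = 0.6316.
Mean = 25/(25+15) = 25/40 = 0.6250.
Difference = 0.6250 − 0.6316 = -0.0066.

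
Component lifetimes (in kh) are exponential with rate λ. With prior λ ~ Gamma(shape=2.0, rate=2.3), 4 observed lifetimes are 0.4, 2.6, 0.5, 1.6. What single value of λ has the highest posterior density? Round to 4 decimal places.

0.6757

Σ times = 5.1. Posterior: Gamma(shape = 2.0+4 = 6.0, rate = 2.3+5.1 = 7.4).
Mode = (α−1)/β = 5.0/7.4 = 0.6757.
Mean = α/β = 6.0/7.4 = 0.8108.
This is the posterior mode — the MAP estimate.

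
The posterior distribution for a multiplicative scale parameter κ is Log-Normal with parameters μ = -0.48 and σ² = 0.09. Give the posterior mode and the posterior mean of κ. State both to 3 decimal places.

posterior mode = 0.566, posterior mean = 0.647

Mode = exp(μ − σ²) = exp(-0.57) = 0.566.
Mean = exp(μ + σ²/2) = exp(-0.435) = 0.647.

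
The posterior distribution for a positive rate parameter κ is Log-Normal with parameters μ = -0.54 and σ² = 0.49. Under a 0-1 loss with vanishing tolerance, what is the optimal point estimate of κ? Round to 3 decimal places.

Mode = exp(μ − σ²) = exp(-1.03) = 0.357.
Mean = exp(μ + σ²/2) = exp(-0.295) = 0.745.
This is the posterior mode — the MAP estimate.

0.357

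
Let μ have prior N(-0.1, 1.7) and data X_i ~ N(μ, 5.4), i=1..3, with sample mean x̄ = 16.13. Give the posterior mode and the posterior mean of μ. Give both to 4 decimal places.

MAP = 7.7831, posterior mean = 7.7831

Posterior for μ is Normal. Precision-weighted mean: (1/1.7·-0.1 + 3/5.4·16.13) / (1/1.7 + 3/5.4) = 7.7831.
A Normal posterior is symmetric, so mode = mean.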